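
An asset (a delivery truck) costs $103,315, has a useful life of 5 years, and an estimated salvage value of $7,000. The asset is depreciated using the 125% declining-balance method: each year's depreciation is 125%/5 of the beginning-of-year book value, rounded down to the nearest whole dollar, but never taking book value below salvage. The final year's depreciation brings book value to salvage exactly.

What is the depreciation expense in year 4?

$10,896

Depreciable base = $103,315 − $7,000 = $96,315.
Year 1: ⌊$103,315 × 125%/5⌋ = $25,828. Book value $77,487.
Year 2: ⌊$77,487 × 125%/5⌋ = $19,371. Book value $58,116.
Year 3: ⌊$58,116 × 125%/5⌋ = $14,529. Book value $43,587.
Year 4: ⌊$43,587 × 125%/5⌋ = $10,896. Book value $32,691.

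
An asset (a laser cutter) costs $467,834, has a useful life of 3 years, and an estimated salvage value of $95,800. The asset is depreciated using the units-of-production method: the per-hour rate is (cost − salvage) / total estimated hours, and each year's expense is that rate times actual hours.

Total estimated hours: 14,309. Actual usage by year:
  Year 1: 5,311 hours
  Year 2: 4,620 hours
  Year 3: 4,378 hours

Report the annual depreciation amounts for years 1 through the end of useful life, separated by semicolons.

$138,086; $120,120; $113,828

Depreciable base = $467,834 − $95,800 = $372,034.
Rate = $372,034 / 14,309 hours = $26 per hour.
Year 1: 5,311 × $26 = $138,086. Book value $329,748.
Year 2: 4,620 × $26 = $120,120. Book value $209,628.
Year 3: 4,378 × $26 = $113,828. Book value $95,800.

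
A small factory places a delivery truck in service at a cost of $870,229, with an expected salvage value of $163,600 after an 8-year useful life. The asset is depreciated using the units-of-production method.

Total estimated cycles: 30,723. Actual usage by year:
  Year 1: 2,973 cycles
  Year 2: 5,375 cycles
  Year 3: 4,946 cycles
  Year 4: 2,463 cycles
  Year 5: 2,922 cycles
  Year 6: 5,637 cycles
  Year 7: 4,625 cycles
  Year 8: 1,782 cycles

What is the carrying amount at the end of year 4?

$507,818

Depreciable base = $870,229 − $163,600 = $706,629.
Rate = $706,629 / 30,723 cycles = $23 per cycle.
Year 1: 2,973 × $23 = $68,379. Book value $801,850.
Year 2: 5,375 × $23 = $123,625. Book value $678,225.
Year 3: 4,946 × $23 = $113,758. Book value $564,467.
Year 4: 2,463 × $23 = $56,649. Book value $507,818.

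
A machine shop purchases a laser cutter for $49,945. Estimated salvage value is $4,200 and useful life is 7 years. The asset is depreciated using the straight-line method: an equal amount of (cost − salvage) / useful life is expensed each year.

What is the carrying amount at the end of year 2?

$36,875

Depreciable base = $49,945 − $4,200 = $45,745.
Annual expense = $45,745 / 7 = $6,535.
End of year 1: book value $43,410.
End of year 2: book value $36,875.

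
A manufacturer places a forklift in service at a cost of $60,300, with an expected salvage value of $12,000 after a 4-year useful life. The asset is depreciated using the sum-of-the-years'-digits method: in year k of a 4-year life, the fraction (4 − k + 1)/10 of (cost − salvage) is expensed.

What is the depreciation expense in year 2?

$14,490

Depreciable base = $60,300 − $12,000 = $48,300.
Sum of the years' digits = 4+3+2+1 = 10.
Year 1: $48,300 × 4/10 = $19,320. Book value $40,980.
Year 2: $48,300 × 3/10 = $14,490. Book value $26,490.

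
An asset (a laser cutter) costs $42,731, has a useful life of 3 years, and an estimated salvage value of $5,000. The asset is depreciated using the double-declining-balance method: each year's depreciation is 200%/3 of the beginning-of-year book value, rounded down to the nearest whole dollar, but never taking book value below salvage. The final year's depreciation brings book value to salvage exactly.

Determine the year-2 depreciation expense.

$9,244

Depreciable base = $42,731 − $5,000 = $37,731.
Year 1: ⌊$42,731 × 200%/3⌋ = $28,487. Book value $14,244.
Year 2: ⌊$14,244 × 200%/3⌋ = $9,496, capped at $9,244. Book value $5,000.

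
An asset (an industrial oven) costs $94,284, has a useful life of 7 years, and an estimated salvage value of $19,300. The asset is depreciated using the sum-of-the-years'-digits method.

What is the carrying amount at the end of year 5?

$27,334

Depreciable base = $94,284 − $19,300 = $74,984.
Sum of the years' digits = 7+6+5+4+3+2+1 = 28.
Year 1: $74,984 × 7/28 = $18,746. Book value $75,538.
Year 2: $74,984 × 6/28 = $16,068. Book value $59,470.
Year 3: $74,984 × 5/28 = $13,390. Book value $46,080.
Year 4: $74,984 × 4/28 = $10,712. Book value $35,368.
Year 5: $74,984 × 3/28 = $8,034. Book value $27,334.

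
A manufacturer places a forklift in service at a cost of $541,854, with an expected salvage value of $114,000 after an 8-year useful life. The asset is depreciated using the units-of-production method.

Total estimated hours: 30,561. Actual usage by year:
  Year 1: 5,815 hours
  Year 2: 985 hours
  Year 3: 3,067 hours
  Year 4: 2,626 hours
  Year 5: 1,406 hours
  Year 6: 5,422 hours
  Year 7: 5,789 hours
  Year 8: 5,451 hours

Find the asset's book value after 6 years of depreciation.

$271,360

Depreciable base = $541,854 − $114,000 = $427,854.
Rate = $427,854 / 30,561 hours = $14 per hour.
Year 1: 5,815 × $14 = $81,410. Book value $460,444.
Year 2: 985 × $14 = $13,790. Book value $446,654.
Year 3: 3,067 × $14 = $42,938. Book value $403,716.
Year 4: 2,626 × $14 = $36,764. Book value $366,952.
Year 5: 1,406 × $14 = $19,684. Book value $347,268.
Year 6: 5,422 × $14 = $75,908. Book value $271,360.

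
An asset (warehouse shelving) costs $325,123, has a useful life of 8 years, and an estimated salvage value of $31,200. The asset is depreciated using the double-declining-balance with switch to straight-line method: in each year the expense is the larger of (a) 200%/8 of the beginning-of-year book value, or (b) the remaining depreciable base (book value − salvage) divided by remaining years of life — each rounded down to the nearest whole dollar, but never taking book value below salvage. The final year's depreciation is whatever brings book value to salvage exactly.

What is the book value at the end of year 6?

Depreciable base = $325,123 − $31,200 = $293,923.
Year 1: DB = ⌊$325,123 × 200%/8⌋ = $81,280; SL = ⌊$293,923/8⌋ = $36,740 → take DB $81,280. Book value $243,843.
Year 2: DB = ⌊$243,843 × 200%/8⌋ = $60,960; SL = ⌊$212,643/7⌋ = $30,377 → take DB $60,960. Book value $182,883.
Year 3: DB = ⌊$182,883 × 200%/8⌋ = $45,720; SL = ⌊$151,683/6⌋ = $25,280 → take DB $45,720. Book value $137,163.
Year 4: DB = ⌊$137,163 × 200%/8⌋ = $34,290; SL = ⌊$105,963/5⌋ = $21,192 → take DB $34,290. Book value $102,873.
Year 5: DB = ⌊$102,873 × 200%/8⌋ = $25,718; SL = ⌊$71,673/4⌋ = $17,918 → take DB $25,718. Book value $77,155.
Year 6: DB = ⌊$77,155 × 200%/8⌋ = $19,288; SL = ⌊$45,955/3⌋ = $15,318 → take DB $19,288. Book value $57,867.

$57,867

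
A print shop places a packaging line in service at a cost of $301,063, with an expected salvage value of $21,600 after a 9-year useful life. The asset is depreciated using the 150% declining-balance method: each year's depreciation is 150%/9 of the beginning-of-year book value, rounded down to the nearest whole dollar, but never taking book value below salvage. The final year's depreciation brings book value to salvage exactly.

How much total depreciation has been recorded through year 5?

$180,071

Depreciable base = $301,063 − $21,600 = $279,463.
Year 1: ⌊$301,063 × 150%/9⌋ = $50,177. Book value $250,886.
Year 2: ⌊$250,886 × 150%/9⌋ = $41,814. Book value $209,072.
Year 3: ⌊$209,072 × 150%/9⌋ = $34,845. Book value $174,227.
Year 4: ⌊$174,227 × 150%/9⌋ = $29,037. Book value $145,190.
Year 5: ⌊$145,190 × 150%/9⌋ = $24,198. Book value $120,992.
Accumulated through year 5 = $301,063 − $120,992 = $180,071.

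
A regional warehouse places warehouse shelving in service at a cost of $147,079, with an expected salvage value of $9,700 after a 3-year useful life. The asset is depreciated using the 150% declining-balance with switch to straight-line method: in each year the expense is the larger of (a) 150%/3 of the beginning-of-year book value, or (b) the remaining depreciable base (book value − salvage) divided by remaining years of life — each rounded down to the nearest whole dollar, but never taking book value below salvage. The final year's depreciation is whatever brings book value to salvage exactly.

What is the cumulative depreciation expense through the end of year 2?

Depreciable base = $147,079 − $9,700 = $137,379.
Year 1: DB = ⌊$147,079 × 150%/3⌋ = $73,539; SL = ⌊$137,379/3⌋ = $45,793 → take DB $73,539. Book value $73,540.
Year 2: DB = ⌊$73,540 × 150%/3⌋ = $36,770; SL = ⌊$63,840/2⌋ = $31,920 → take DB $36,770. Book value $36,770.
Accumulated through year 2 = $147,079 − $36,770 = $110,309.

$110,309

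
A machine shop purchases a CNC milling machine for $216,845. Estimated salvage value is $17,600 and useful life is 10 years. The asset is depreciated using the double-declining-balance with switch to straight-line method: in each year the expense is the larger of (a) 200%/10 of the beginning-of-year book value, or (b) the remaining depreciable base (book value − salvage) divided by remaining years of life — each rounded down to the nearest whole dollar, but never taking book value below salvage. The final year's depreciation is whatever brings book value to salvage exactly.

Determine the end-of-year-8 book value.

Depreciable base = $216,845 − $17,600 = $199,245.
Year 1: DB = ⌊$216,845 × 200%/10⌋ = $43,369; SL = ⌊$199,245/10⌋ = $19,924 → take DB $43,369. Book value $173,476.
Year 2: DB = ⌊$173,476 × 200%/10⌋ = $34,695; SL = ⌊$155,876/9⌋ = $17,319 → take DB $34,695. Book value $138,781.
Year 3: DB = ⌊$138,781 × 200%/10⌋ = $27,756; SL = ⌊$121,181/8⌋ = $15,147 → take DB $27,756. Book value $111,025.
Year 4: DB = ⌊$111,025 × 200%/10⌋ = $22,205; SL = ⌊$93,425/7⌋ = $13,346 → take DB $22,205. Book value $88,820.
Year 5: DB = ⌊$88,820 × 200%/10⌋ = $17,764; SL = ⌊$71,220/6⌋ = $11,870 → take DB $17,764. Book value $71,056.
Year 6: DB = ⌊$71,056 × 200%/10⌋ = $14,211; SL = ⌊$53,456/5⌋ = $10,691 → take DB $14,211. Book value $56,845.
Year 7: DB = ⌊$56,845 × 200%/10⌋ = $11,369; SL = ⌊$39,245/4⌋ = $9,811 → take DB $11,369. Book value $45,476.
Year 8: DB = ⌊$45,476 × 200%/10⌋ = $9,095; SL = ⌊$27,876/3⌋ = $9,292 → take SL $9,292. Book value $36,184.

$36,184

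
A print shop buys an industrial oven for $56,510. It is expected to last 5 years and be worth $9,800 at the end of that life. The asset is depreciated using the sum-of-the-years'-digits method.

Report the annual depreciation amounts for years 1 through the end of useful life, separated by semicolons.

$15,570; $12,456; $9,342; $6,228; $3,114

Depreciable base = $56,510 − $9,800 = $46,710.
Sum of the years' digits = 5+4+3+2+1 = 15.
Year 1: $46,710 × 5/15 = $15,570. Book value $40,940.
Year 2: $46,710 × 4/15 = $12,456. Book value $28,484.
Year 3: $46,710 × 3/15 = $9,342. Book value $19,142.
Year 4: $46,710 × 2/15 = $6,228. Book value $12,914.
Year 5: $46,710 × 1/15 = $3,114. Book value $9,800.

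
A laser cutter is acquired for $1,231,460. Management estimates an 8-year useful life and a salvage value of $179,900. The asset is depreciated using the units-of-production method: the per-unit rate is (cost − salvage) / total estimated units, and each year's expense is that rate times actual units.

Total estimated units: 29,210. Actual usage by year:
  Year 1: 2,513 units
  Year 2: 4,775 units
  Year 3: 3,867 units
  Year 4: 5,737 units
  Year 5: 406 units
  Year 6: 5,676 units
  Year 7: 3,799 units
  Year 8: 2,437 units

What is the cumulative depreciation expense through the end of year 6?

$827,064

Depreciable base = $1,231,460 − $179,900 = $1,051,560.
Rate = $1,051,560 / 29,210 units = $36 per unit.
Year 1: 2,513 × $36 = $90,468. Book value $1,140,992.
Year 2: 4,775 × $36 = $171,900. Book value $969,092.
Year 3: 3,867 × $36 = $139,212. Book value $829,880.
Year 4: 5,737 × $36 = $206,532. Book value $623,348.
Year 5: 406 × $36 = $14,616. Book value $608,732.
Year 6: 5,676 × $36 = $204,336. Book value $404,396.
Accumulated through year 6 = $1,231,460 − $404,396 = $827,064.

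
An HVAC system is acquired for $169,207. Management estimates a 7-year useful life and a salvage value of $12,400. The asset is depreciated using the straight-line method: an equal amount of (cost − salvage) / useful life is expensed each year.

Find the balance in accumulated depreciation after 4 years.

Depreciable base = $169,207 − $12,400 = $156,807.
Annual expense = $156,807 / 7 = $22,401.
End of year 1: book value $146,806.
End of year 2: book value $124,405.
End of year 3: book value $102,004.
End of year 4: book value $79,603.
Accumulated through year 4 = $169,207 − $79,603 = $89,604.

$89,604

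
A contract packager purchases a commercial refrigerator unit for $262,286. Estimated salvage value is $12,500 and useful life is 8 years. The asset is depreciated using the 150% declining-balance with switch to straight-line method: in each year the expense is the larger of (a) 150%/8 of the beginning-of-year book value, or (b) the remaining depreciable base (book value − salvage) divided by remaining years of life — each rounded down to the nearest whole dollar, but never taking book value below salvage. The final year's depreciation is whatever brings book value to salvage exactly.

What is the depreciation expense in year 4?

$26,378

Depreciable base = $262,286 − $12,500 = $249,786.
Year 1: DB = ⌊$262,286 × 150%/8⌋ = $49,178; SL = ⌊$249,786/8⌋ = $31,223 → take DB $49,178. Book value $213,108.
Year 2: DB = ⌊$213,108 × 150%/8⌋ = $39,957; SL = ⌊$200,608/7⌋ = $28,658 → take DB $39,957. Book value $173,151.
Year 3: DB = ⌊$173,151 × 150%/8⌋ = $32,465; SL = ⌊$160,651/6⌋ = $26,775 → take DB $32,465. Book value $140,686.
Year 4: DB = ⌊$140,686 × 150%/8⌋ = $26,378; SL = ⌊$128,186/5⌋ = $25,637 → take DB $26,378. Book value $114,308.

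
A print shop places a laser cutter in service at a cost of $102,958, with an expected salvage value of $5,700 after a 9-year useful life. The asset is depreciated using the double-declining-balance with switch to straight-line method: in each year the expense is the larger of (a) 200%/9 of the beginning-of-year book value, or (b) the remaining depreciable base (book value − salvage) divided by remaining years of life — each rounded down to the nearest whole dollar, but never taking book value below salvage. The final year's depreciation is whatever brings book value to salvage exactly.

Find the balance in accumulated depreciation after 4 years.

Depreciable base = $102,958 − $5,700 = $97,258.
Year 1: DB = ⌊$102,958 × 200%/9⌋ = $22,879; SL = ⌊$97,258/9⌋ = $10,806 → take DB $22,879. Book value $80,079.
Year 2: DB = ⌊$80,079 × 200%/9⌋ = $17,795; SL = ⌊$74,379/8⌋ = $9,297 → take DB $17,795. Book value $62,284.
Year 3: DB = ⌊$62,284 × 200%/9⌋ = $13,840; SL = ⌊$56,584/7⌋ = $8,083 → take DB $13,840. Book value $48,444.
Year 4: DB = ⌊$48,444 × 200%/9⌋ = $10,765; SL = ⌊$42,744/6⌋ = $7,124 → take DB $10,765. Book value $37,679.
Accumulated through year 4 = $102,958 − $37,679 = $65,279.

$65,279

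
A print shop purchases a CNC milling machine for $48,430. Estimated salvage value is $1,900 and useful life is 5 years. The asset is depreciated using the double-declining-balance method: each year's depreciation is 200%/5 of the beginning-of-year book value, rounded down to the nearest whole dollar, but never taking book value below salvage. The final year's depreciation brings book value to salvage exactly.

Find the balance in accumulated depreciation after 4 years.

$42,153

Depreciable base = $48,430 − $1,900 = $46,530.
Year 1: ⌊$48,430 × 200%/5⌋ = $19,372. Book value $29,058.
Year 2: ⌊$29,058 × 200%/5⌋ = $11,623. Book value $17,435.
Year 3: ⌊$17,435 × 200%/5⌋ = $6,974. Book value $10,461.
Year 4: ⌊$10,461 × 200%/5⌋ = $4,184. Book value $6,277.
Accumulated through year 4 = $48,430 − $6,277 = $42,153.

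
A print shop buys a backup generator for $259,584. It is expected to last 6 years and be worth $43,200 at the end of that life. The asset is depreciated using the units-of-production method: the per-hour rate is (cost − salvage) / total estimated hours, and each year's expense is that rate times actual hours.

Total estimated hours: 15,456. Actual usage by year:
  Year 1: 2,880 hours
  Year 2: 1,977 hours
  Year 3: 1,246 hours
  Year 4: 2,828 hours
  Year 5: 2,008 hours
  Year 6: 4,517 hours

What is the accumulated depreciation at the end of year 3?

Depreciable base = $259,584 − $43,200 = $216,384.
Rate = $216,384 / 15,456 hours = $14 per hour.
Year 1: 2,880 × $14 = $40,320. Book value $219,264.
Year 2: 1,977 × $14 = $27,678. Book value $191,586.
Year 3: 1,246 × $14 = $17,444. Book value $174,142.
Accumulated through year 3 = $259,584 − $174,142 = $85,442.

$85,442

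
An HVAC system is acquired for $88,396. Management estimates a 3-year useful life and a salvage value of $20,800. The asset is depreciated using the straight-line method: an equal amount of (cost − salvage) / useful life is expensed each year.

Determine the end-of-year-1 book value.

$65,864

Depreciable base = $88,396 − $20,800 = $67,596.
Annual expense = $67,596 / 3 = $22,532.
End of year 1: book value $65,864.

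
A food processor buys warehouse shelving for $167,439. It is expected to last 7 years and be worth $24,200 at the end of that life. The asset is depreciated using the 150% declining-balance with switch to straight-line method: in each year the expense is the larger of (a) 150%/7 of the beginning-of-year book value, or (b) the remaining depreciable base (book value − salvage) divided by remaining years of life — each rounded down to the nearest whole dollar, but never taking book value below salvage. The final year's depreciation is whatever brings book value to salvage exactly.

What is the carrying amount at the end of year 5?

Depreciable base = $167,439 − $24,200 = $143,239.
Year 1: DB = ⌊$167,439 × 150%/7⌋ = $35,879; SL = ⌊$143,239/7⌋ = $20,462 → take DB $35,879. Book value $131,560.
Year 2: DB = ⌊$131,560 × 150%/7⌋ = $28,191; SL = ⌊$107,360/6⌋ = $17,893 → take DB $28,191. Book value $103,369.
Year 3: DB = ⌊$103,369 × 150%/7⌋ = $22,150; SL = ⌊$79,169/5⌋ = $15,833 → take DB $22,150. Book value $81,219.
Year 4: DB = ⌊$81,219 × 150%/7⌋ = $17,404; SL = ⌊$57,019/4⌋ = $14,254 → take DB $17,404. Book value $63,815.
Year 5: DB = ⌊$63,815 × 150%/7⌋ = $13,674; SL = ⌊$39,615/3⌋ = $13,205 → take DB $13,674. Book value $50,141.

$50,141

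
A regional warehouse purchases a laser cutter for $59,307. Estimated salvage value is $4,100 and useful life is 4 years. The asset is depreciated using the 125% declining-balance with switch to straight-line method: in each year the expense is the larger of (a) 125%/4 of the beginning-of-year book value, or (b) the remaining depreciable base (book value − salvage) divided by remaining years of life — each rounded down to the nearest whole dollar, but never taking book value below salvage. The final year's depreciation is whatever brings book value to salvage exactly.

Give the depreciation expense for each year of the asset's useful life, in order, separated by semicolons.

Depreciable base = $59,307 − $4,100 = $55,207.
Year 1: DB = ⌊$59,307 × 125%/4⌋ = $18,533; SL = ⌊$55,207/4⌋ = $13,801 → take DB $18,533. Book value $40,774.
Year 2: DB = ⌊$40,774 × 125%/4⌋ = $12,741; SL = ⌊$36,674/3⌋ = $12,224 → take DB $12,741. Book value $28,033.
Year 3: DB = ⌊$28,033 × 125%/4⌋ = $8,760; SL = ⌊$23,933/2⌋ = $11,966 → take SL $11,966. Book value $16,067.
Year 4 (final): $16,067 − $4,100 = $11,967. Book value $4,100.

$18,533; $12,741; $11,966; $11,967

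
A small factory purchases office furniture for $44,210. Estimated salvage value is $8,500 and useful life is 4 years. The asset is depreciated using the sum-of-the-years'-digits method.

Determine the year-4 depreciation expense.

Depreciable base = $44,210 − $8,500 = $35,710.
Sum of the years' digits = 4+3+2+1 = 10.
Year 1: $35,710 × 4/10 = $14,284. Book value $29,926.
Year 2: $35,710 × 3/10 = $10,713. Book value $19,213.
Year 3: $35,710 × 2/10 = $7,142. Book value $12,071.
Year 4: $35,710 × 1/10 = $3,571. Book value $8,500.

$3,571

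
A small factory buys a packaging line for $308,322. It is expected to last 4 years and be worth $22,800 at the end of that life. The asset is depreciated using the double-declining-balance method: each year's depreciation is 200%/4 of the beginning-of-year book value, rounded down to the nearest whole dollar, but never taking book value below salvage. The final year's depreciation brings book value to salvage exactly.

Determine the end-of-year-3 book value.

Depreciable base = $308,322 − $22,800 = $285,522.
Year 1: ⌊$308,322 × 200%/4⌋ = $154,161. Book value $154,161.
Year 2: ⌊$154,161 × 200%/4⌋ = $77,080. Book value $77,081.
Year 3: ⌊$77,081 × 200%/4⌋ = $38,540. Book value $38,541.

$38,541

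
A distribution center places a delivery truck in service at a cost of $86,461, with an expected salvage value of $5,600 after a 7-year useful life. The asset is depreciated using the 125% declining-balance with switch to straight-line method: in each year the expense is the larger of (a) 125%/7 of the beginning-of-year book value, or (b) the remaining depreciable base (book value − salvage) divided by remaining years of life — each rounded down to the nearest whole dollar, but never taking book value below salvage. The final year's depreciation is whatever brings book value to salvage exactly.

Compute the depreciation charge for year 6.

Depreciable base = $86,461 − $5,600 = $80,861.
Year 1: DB = ⌊$86,461 × 125%/7⌋ = $15,439; SL = ⌊$80,861/7⌋ = $11,551 → take DB $15,439. Book value $71,022.
Year 2: DB = ⌊$71,022 × 125%/7⌋ = $12,682; SL = ⌊$65,422/6⌋ = $10,903 → take DB $12,682. Book value $58,340.
Year 3: DB = ⌊$58,340 × 125%/7⌋ = $10,417; SL = ⌊$52,740/5⌋ = $10,548 → take SL $10,548. Book value $47,792.
Year 4: DB = ⌊$47,792 × 125%/7⌋ = $8,534; SL = ⌊$42,192/4⌋ = $10,548 → take SL $10,548. Book value $37,244.
Year 5: DB = ⌊$37,244 × 125%/7⌋ = $6,650; SL = ⌊$31,644/3⌋ = $10,548 → take SL $10,548. Book value $26,696.
Year 6: DB = ⌊$26,696 × 125%/7⌋ = $4,767; SL = ⌊$21,096/2⌋ = $10,548 → take SL $10,548. Book value $16,148.

$10,548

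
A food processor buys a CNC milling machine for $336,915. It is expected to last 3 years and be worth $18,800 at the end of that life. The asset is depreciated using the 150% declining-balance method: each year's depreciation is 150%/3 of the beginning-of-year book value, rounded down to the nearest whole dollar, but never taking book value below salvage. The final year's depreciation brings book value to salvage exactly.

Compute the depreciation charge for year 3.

Depreciable base = $336,915 − $18,800 = $318,115.
Year 1: ⌊$336,915 × 150%/3⌋ = $168,457. Book value $168,458.
Year 2: ⌊$168,458 × 150%/3⌋ = $84,229. Book value $84,229.
Year 3 (final): $84,229 − $18,800 = $65,429. Book value $18,800.

$65,429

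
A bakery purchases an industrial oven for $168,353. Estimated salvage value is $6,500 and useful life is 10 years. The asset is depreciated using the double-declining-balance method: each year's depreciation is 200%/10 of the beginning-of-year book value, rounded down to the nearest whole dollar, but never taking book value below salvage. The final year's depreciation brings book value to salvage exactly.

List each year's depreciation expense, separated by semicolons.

Depreciable base = $168,353 − $6,500 = $161,853.
Year 1: ⌊$168,353 × 200%/10⌋ = $33,670. Book value $134,683.
Year 2: ⌊$134,683 × 200%/10⌋ = $26,936. Book value $107,747.
Year 3: ⌊$107,747 × 200%/10⌋ = $21,549. Book value $86,198.
Year 4: ⌊$86,198 × 200%/10⌋ = $17,239. Book value $68,959.
Year 5: ⌊$68,959 × 200%/10⌋ = $13,791. Book value $55,168.
Year 6: ⌊$55,168 × 200%/10⌋ = $11,033. Book value $44,135.
Year 7: ⌊$44,135 × 200%/10⌋ = $8,827. Book value $35,308.
Year 8: ⌊$35,308 × 200%/10⌋ = $7,061. Book value $28,247.
Year 9: ⌊$28,247 × 200%/10⌋ = $5,649. Book value $22,598.
Year 10 (final): $22,598 − $6,500 = $16,098. Book value $6,500.

$33,670; $26,936; $21,549; $17,239; $13,791; $11,033; $8,827; $7,061; $5,649; $16,098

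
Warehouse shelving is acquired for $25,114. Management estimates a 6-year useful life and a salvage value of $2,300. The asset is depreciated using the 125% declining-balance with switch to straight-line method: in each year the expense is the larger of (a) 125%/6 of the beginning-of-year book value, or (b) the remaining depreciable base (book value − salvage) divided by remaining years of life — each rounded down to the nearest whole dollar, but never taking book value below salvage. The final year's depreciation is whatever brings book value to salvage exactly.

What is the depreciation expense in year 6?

Depreciable base = $25,114 − $2,300 = $22,814.
Year 1: DB = ⌊$25,114 × 125%/6⌋ = $5,232; SL = ⌊$22,814/6⌋ = $3,802 → take DB $5,232. Book value $19,882.
Year 2: DB = ⌊$19,882 × 125%/6⌋ = $4,142; SL = ⌊$17,582/5⌋ = $3,516 → take DB $4,142. Book value $15,740.
Year 3: DB = ⌊$15,740 × 125%/6⌋ = $3,279; SL = ⌊$13,440/4⌋ = $3,360 → take SL $3,360. Book value $12,380.
Year 4: DB = ⌊$12,380 × 125%/6⌋ = $2,579; SL = ⌊$10,080/3⌋ = $3,360 → take SL $3,360. Book value $9,020.
Year 5: DB = ⌊$9,020 × 125%/6⌋ = $1,879; SL = ⌊$6,720/2⌋ = $3,360 → take SL $3,360. Book value $5,660.
Year 6 (final): $5,660 − $2,300 = $3,360. Book value $2,300.

$3,360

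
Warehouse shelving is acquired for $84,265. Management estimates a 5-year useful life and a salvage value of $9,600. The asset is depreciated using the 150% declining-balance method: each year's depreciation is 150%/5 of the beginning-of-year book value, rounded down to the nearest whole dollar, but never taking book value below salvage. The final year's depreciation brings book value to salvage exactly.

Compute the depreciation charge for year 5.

Depreciable base = $84,265 − $9,600 = $74,665.
Year 1: ⌊$84,265 × 150%/5⌋ = $25,279. Book value $58,986.
Year 2: ⌊$58,986 × 150%/5⌋ = $17,695. Book value $41,291.
Year 3: ⌊$41,291 × 150%/5⌋ = $12,387. Book value $28,904.
Year 4: ⌊$28,904 × 150%/5⌋ = $8,671. Book value $20,233.
Year 5 (final): $20,233 − $9,600 = $10,633. Book value $9,600.

$10,633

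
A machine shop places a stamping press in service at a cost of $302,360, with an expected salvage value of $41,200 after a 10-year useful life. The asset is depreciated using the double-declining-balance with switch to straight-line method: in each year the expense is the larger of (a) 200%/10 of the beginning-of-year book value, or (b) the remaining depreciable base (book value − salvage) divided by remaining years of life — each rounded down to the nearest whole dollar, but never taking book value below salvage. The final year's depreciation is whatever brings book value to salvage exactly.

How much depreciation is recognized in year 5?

$24,769

Depreciable base = $302,360 − $41,200 = $261,160.
Year 1: DB = ⌊$302,360 × 200%/10⌋ = $60,472; SL = ⌊$261,160/10⌋ = $26,116 → take DB $60,472. Book value $241,888.
Year 2: DB = ⌊$241,888 × 200%/10⌋ = $48,377; SL = ⌊$200,688/9⌋ = $22,298 → take DB $48,377. Book value $193,511.
Year 3: DB = ⌊$193,511 × 200%/10⌋ = $38,702; SL = ⌊$152,311/8⌋ = $19,038 → take DB $38,702. Book value $154,809.
Year 4: DB = ⌊$154,809 × 200%/10⌋ = $30,961; SL = ⌊$113,609/7⌋ = $16,229 → take DB $30,961. Book value $123,848.
Year 5: DB = ⌊$123,848 × 200%/10⌋ = $24,769; SL = ⌊$82,648/6⌋ = $13,774 → take DB $24,769. Book value $99,079.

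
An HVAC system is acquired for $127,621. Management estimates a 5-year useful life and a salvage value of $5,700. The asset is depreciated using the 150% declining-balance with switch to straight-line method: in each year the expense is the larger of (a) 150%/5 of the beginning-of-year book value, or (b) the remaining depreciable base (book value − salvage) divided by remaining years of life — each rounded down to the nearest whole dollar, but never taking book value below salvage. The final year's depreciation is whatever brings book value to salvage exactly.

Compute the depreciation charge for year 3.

$18,945

Depreciable base = $127,621 − $5,700 = $121,921.
Year 1: DB = ⌊$127,621 × 150%/5⌋ = $38,286; SL = ⌊$121,921/5⌋ = $24,384 → take DB $38,286. Book value $89,335.
Year 2: DB = ⌊$89,335 × 150%/5⌋ = $26,800; SL = ⌊$83,635/4⌋ = $20,908 → take DB $26,800. Book value $62,535.
Year 3: DB = ⌊$62,535 × 150%/5⌋ = $18,760; SL = ⌊$56,835/3⌋ = $18,945 → take SL $18,945. Book value $43,590.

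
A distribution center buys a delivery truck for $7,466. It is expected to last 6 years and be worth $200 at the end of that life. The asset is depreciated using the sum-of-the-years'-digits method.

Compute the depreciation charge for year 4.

Depreciable base = $7,466 − $200 = $7,266.
Sum of the years' digits = 6+5+4+3+2+1 = 21.
Year 1: $7,266 × 6/21 = $2,076. Book value $5,390.
Year 2: $7,266 × 5/21 = $1,730. Book value $3,660.
Year 3: $7,266 × 4/21 = $1,384. Book value $2,276.
Year 4: $7,266 × 3/21 = $1,038. Book value $1,238.

$1,038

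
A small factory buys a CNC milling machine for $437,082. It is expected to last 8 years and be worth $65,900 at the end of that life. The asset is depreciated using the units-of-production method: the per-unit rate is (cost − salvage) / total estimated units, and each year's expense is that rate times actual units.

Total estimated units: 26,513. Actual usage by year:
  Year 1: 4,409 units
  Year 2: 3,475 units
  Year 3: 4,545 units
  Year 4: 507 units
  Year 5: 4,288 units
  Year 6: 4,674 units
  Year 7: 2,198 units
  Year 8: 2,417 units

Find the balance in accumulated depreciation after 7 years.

Depreciable base = $437,082 − $65,900 = $371,182.
Rate = $371,182 / 26,513 units = $14 per unit.
Year 1: 4,409 × $14 = $61,726. Book value $375,356.
Year 2: 3,475 × $14 = $48,650. Book value $326,706.
Year 3: 4,545 × $14 = $63,630. Book value $263,076.
Year 4: 507 × $14 = $7,098. Book value $255,978.
Year 5: 4,288 × $14 = $60,032. Book value $195,946.
Year 6: 4,674 × $14 = $65,436. Book value $130,510.
Year 7: 2,198 × $14 = $30,772. Book value $99,738.
Accumulated through year 7 = $437,082 − $99,738 = $337,344.

$337,344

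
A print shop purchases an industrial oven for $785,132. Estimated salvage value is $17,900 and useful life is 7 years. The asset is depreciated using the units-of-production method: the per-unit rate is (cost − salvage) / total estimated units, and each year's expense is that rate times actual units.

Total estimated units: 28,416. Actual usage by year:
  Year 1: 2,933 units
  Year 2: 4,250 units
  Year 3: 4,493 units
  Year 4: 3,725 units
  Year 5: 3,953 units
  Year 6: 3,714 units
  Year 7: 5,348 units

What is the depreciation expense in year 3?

Depreciable base = $785,132 − $17,900 = $767,232.
Rate = $767,232 / 28,416 units = $27 per unit.
Year 1: 2,933 × $27 = $79,191. Book value $705,941.
Year 2: 4,250 × $27 = $114,750. Book value $591,191.
Year 3: 4,493 × $27 = $121,311. Book value $469,880.

$121,311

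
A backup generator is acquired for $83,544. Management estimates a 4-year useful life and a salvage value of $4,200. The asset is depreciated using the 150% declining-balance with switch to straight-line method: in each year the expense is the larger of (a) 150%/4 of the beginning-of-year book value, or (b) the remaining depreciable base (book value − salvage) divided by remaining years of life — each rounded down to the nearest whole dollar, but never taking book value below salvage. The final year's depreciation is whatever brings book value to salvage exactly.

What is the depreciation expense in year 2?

$19,580

Depreciable base = $83,544 − $4,200 = $79,344.
Year 1: DB = ⌊$83,544 × 150%/4⌋ = $31,329; SL = ⌊$79,344/4⌋ = $19,836 → take DB $31,329. Book value $52,215.
Year 2: DB = ⌊$52,215 × 150%/4⌋ = $19,580; SL = ⌊$48,015/3⌋ = $16,005 → take DB $19,580. Book value $32,635.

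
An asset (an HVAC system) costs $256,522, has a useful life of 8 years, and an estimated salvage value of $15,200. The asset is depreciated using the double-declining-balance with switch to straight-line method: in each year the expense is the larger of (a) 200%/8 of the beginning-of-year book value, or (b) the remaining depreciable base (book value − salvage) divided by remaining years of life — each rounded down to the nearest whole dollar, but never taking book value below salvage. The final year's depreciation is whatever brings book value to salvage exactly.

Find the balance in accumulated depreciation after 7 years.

Depreciable base = $256,522 − $15,200 = $241,322.
Year 1: DB = ⌊$256,522 × 200%/8⌋ = $64,130; SL = ⌊$241,322/8⌋ = $30,165 → take DB $64,130. Book value $192,392.
Year 2: DB = ⌊$192,392 × 200%/8⌋ = $48,098; SL = ⌊$177,192/7⌋ = $25,313 → take DB $48,098. Book value $144,294.
Year 3: DB = ⌊$144,294 × 200%/8⌋ = $36,073; SL = ⌊$129,094/6⌋ = $21,515 → take DB $36,073. Book value $108,221.
Year 4: DB = ⌊$108,221 × 200%/8⌋ = $27,055; SL = ⌊$93,021/5⌋ = $18,604 → take DB $27,055. Book value $81,166.
Year 5: DB = ⌊$81,166 × 200%/8⌋ = $20,291; SL = ⌊$65,966/4⌋ = $16,491 → take DB $20,291. Book value $60,875.
Year 6: DB = ⌊$60,875 × 200%/8⌋ = $15,218; SL = ⌊$45,675/3⌋ = $15,225 → take SL $15,225. Book value $45,650.
Year 7: DB = ⌊$45,650 × 200%/8⌋ = $11,412; SL = ⌊$30,450/2⌋ = $15,225 → take SL $15,225. Book value $30,425.
Accumulated through year 7 = $256,522 − $30,425 = $226,097.

$226,097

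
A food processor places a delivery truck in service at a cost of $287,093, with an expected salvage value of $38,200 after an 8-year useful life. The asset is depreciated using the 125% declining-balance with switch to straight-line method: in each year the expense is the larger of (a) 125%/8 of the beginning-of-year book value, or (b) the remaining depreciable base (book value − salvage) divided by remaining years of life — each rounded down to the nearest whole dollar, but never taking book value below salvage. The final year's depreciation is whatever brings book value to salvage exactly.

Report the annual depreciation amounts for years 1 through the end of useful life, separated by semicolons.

$44,858; $37,849; $31,935; $26,945; $26,826; $26,826; $26,827; $26,827

Depreciable base = $287,093 − $38,200 = $248,893.
Year 1: DB = ⌊$287,093 × 125%/8⌋ = $44,858; SL = ⌊$248,893/8⌋ = $31,111 → take DB $44,858. Book value $242,235.
Year 2: DB = ⌊$242,235 × 125%/8⌋ = $37,849; SL = ⌊$204,035/7⌋ = $29,147 → take DB $37,849. Book value $204,386.
Year 3: DB = ⌊$204,386 × 125%/8⌋ = $31,935; SL = ⌊$166,186/6⌋ = $27,697 → take DB $31,935. Book value $172,451.
Year 4: DB = ⌊$172,451 × 125%/8⌋ = $26,945; SL = ⌊$134,251/5⌋ = $26,850 → take DB $26,945. Book value $145,506.
Year 5: DB = ⌊$145,506 × 125%/8⌋ = $22,735; SL = ⌊$107,306/4⌋ = $26,826 → take SL $26,826. Book value $118,680.
Year 6: DB = ⌊$118,680 × 125%/8⌋ = $18,543; SL = ⌊$80,480/3⌋ = $26,826 → take SL $26,826. Book value $91,854.
Year 7: DB = ⌊$91,854 × 125%/8⌋ = $14,352; SL = ⌊$53,654/2⌋ = $26,827 → take SL $26,827. Book value $65,027.
Year 8 (final): $65,027 − $38,200 = $26,827. Book value $38,200.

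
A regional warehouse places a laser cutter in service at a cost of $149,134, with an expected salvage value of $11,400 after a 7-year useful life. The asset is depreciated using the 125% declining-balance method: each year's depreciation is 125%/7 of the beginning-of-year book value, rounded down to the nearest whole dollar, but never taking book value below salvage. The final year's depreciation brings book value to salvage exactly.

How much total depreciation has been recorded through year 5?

Depreciable base = $149,134 − $11,400 = $137,734.
Year 1: ⌊$149,134 × 125%/7⌋ = $26,631. Book value $122,503.
Year 2: ⌊$122,503 × 125%/7⌋ = $21,875. Book value $100,628.
Year 3: ⌊$100,628 × 125%/7⌋ = $17,969. Book value $82,659.
Year 4: ⌊$82,659 × 125%/7⌋ = $14,760. Book value $67,899.
Year 5: ⌊$67,899 × 125%/7⌋ = $12,124. Book value $55,775.
Accumulated through year 5 = $149,134 − $55,775 = $93,359.

$93,359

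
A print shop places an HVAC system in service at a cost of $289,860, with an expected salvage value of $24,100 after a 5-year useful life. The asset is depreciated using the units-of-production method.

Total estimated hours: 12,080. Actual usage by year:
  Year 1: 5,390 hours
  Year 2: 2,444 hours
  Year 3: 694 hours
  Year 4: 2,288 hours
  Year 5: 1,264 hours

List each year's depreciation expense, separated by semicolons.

$118,580; $53,768; $15,268; $50,336; $27,808

Depreciable base = $289,860 − $24,100 = $265,760.
Rate = $265,760 / 12,080 hours = $22 per hour.
Year 1: 5,390 × $22 = $118,580. Book value $171,280.
Year 2: 2,444 × $22 = $53,768. Book value $117,512.
Year 3: 694 × $22 = $15,268. Book value $102,244.
Year 4: 2,288 × $22 = $50,336. Book value $51,908.
Year 5: 1,264 × $22 = $27,808. Book value $24,100.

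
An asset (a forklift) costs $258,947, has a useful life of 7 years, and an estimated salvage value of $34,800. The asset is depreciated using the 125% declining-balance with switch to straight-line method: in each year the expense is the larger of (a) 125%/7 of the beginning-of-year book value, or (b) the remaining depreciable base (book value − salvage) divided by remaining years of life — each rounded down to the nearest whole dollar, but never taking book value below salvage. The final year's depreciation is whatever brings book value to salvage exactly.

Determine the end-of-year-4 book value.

$116,343

Depreciable base = $258,947 − $34,800 = $224,147.
Year 1: DB = ⌊$258,947 × 125%/7⌋ = $46,240; SL = ⌊$224,147/7⌋ = $32,021 → take DB $46,240. Book value $212,707.
Year 2: DB = ⌊$212,707 × 125%/7⌋ = $37,983; SL = ⌊$177,907/6⌋ = $29,651 → take DB $37,983. Book value $174,724.
Year 3: DB = ⌊$174,724 × 125%/7⌋ = $31,200; SL = ⌊$139,924/5⌋ = $27,984 → take DB $31,200. Book value $143,524.
Year 4: DB = ⌊$143,524 × 125%/7⌋ = $25,629; SL = ⌊$108,724/4⌋ = $27,181 → take SL $27,181. Book value $116,343.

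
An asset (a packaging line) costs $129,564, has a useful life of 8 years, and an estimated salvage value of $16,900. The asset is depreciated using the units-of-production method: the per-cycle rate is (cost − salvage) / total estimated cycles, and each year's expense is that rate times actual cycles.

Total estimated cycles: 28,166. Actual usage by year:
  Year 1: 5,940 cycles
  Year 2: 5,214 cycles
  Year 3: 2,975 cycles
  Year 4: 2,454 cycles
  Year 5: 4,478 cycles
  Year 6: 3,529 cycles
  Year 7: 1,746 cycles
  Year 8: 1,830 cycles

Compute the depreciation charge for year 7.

Depreciable base = $129,564 − $16,900 = $112,664.
Rate = $112,664 / 28,166 cycles = $4 per cycle.
Year 1: 5,940 × $4 = $23,760. Book value $105,804.
Year 2: 5,214 × $4 = $20,856. Book value $84,948.
Year 3: 2,975 × $4 = $11,900. Book value $73,048.
Year 4: 2,454 × $4 = $9,816. Book value $63,232.
Year 5: 4,478 × $4 = $17,912. Book value $45,320.
Year 6: 3,529 × $4 = $14,116. Book value $31,204.
Year 7: 1,746 × $4 = $6,984. Book value $24,220.

$6,984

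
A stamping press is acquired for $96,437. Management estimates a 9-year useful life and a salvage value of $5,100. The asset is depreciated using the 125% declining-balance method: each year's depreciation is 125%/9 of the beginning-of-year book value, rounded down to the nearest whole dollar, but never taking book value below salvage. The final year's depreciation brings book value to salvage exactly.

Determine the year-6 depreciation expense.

Depreciable base = $96,437 − $5,100 = $91,337.
Year 1: ⌊$96,437 × 125%/9⌋ = $13,394. Book value $83,043.
Year 2: ⌊$83,043 × 125%/9⌋ = $11,533. Book value $71,510.
Year 3: ⌊$71,510 × 125%/9⌋ = $9,931. Book value $61,579.
Year 4: ⌊$61,579 × 125%/9⌋ = $8,552. Book value $53,027.
Year 5: ⌊$53,027 × 125%/9⌋ = $7,364. Book value $45,663.
Year 6: ⌊$45,663 × 125%/9⌋ = $6,342. Book value $39,321.

$6,342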